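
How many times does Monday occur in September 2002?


September 2002 has 30 days
Anchor: Jan 1, 2002. With p = 2002 - 1 = 2001: (p + p//4 - p//100 + p//400) mod 7 = (2001 + 500 - 20 + 5) mod 7 = 2486 mod 7 = 1 -> Tuesday (Mon=0 ... Sun=6)
Days before September (Jan-Aug): 243; September 1 index = (1 + 243) mod 7 = 6 -> Sunday
First Monday is September 2
Mondays: 2, 9, 16, 23, 30

5 Mondays


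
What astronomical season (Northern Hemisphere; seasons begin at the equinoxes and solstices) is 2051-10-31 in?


Date: October 31
Astronomical Autumn (approx.; exact equinox/solstice day varies by year): September 22 to December 20
October 31 falls within the Autumn window

Autumn


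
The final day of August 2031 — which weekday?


August 2031 has 31 days
Anchor: Jan 1, 2031. With p = 2031 - 1 = 2030: (p + p//4 - p//100 + p//400) mod 7 = (2030 + 507 - 20 + 5) mod 7 = 2522 mod 7 = 2 -> Wednesday (Mon=0 ... Sun=6)
Days before August (Jan-Jul): 212; August 1 index = (2 + 212) mod 7 = 4 -> Friday
Last day offset: 31 - 1 = 30 days
Weekday index = (4 + 30) mod 7 = 6

Sunday, August 31


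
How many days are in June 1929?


June 1929

30 days


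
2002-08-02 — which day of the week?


Date: August 2, 2002
Anchor: Jan 1, 2002. With p = 2002 - 1 = 2001: (p + p//4 - p//100 + p//400) mod 7 = (2001 + 500 - 20 + 5) mod 7 = 2486 mod 7 = 1 -> Tuesday (Mon=0 ... Sun=6)
Days before August (Jan-Jul): 212; offset = 212 + 2 - 1 = 213
Weekday index = (1 + 213) mod 7 = 4

Day of the week: Friday


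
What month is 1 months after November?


November is month 11
11 + 1 = 12

December


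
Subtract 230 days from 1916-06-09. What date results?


Start: 1916-06-09, subtract 230 days
Back 9 days from June 9 reaches May 31, 1916 -> 221 left
May 1916 has 31 days -> back to April 30, 1916 -> 190 left
April 1916 has 30 days -> back to March 31, 1916 -> 160 left
March 1916 has 31 days -> back to February 29, 1916 -> 129 left
February 1916 has 29 days -> back to January 31, 1916 -> 100 left
January 1916 has 31 days -> back to December 31, 1915 -> 69 left
December 1915 has 31 days -> back to November 30, 1915 -> 38 left
November 1915 has 30 days -> back to October 31, 1915 -> 8 left
October 1915: 31 - 8 = 23 -> lands on October 23

Result: 1915-10-23


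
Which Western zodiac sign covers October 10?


Date: October 10
Conventional tropical zodiac dates: Libra from September 23 onward; Scorpio starts October 23
October 10 falls within the Libra range

Libra


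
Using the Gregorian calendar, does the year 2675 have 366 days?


Gregorian leap year rule: divisible by 4, but not by 100, unless also by 400.
2675 is not divisible by 4 -> not a leap year

No


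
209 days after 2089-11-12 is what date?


Start: 2089-11-12, add 209 days
November 2089 has 30 days: 30 - 12 = 18 days to November 30 -> 191 left
December 2089 has 31 days -> 160 left
January 2090 has 31 days -> 129 left
February 2090 has 28 days -> 101 left
March 2090 has 31 days -> 70 left
April 2090 has 30 days -> 40 left
May 2090 has 31 days -> 9 left
June 2090: 9 <= 30 -> lands on June 9

Result: 2090-06-09


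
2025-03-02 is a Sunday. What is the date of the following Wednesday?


Current: Sunday
Target: Wednesday
Days ahead: 3

Next Wednesday: 2025-03-05


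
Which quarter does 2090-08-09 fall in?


Month: August (month 8)
Q1: Jan-Mar, Q2: Apr-Jun, Q3: Jul-Sep, Q4: Oct-Dec

Q3


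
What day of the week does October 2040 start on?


Target: October 1, 2040
Anchor: Jan 1, 2040. With p = 2040 - 1 = 2039: (p + p//4 - p//100 + p//400) mod 7 = (2039 + 509 - 20 + 5) mod 7 = 2533 mod 7 = 6 -> Sunday (Mon=0 ... Sun=6)
Days before October (Jan-Sep): 274 days
Weekday index = (6 + 274) mod 7 = 0

Monday


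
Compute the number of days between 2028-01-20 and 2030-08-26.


From 2028-01-20 to 2030-08-26
2028-01-20: day of year = 20
2030-08-26: days before August = 31 + 28 + 31 + 30 + 31 + 30 + 31 = 212 (2030 is not a leap year); day of year = 212 + 26 = 238
Rest of 2028: 366 - 20 = 346
Full years 2029 (365): 365
Total = 346 + 365 + 238 = 949

949 days


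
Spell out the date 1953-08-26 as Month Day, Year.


ISO 1953-08-26 parses as year=1953, month=08, day=26
Month 8 -> August

August 26, 1953


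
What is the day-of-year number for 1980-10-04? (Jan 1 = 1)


Date: October 4, 1980
Days in months 1 through 9: 274
Plus 4 days in October

Day of year: 278


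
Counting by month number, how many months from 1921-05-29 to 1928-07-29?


From May 1921 to July 1928
7 years * 12 = 84 months, plus 2 months = 86

86 months


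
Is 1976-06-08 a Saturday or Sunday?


Anchor: Jan 1, 1976. With p = 1976 - 1 = 1975: (p + p//4 - p//100 + p//400) mod 7 = (1975 + 493 - 19 + 4) mod 7 = 2453 mod 7 = 3 -> Thursday (Mon=0 ... Sun=6)
Day of year: 160; offset = 159
Weekday index = (3 + 159) mod 7 = 1 -> Tuesday
Weekend days: Saturday, Sunday

No


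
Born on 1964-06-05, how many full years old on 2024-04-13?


Birth: 1964-06-05
Reference: 2024-04-13
Year difference: 2024 - 1964 = 60
Birthday not yet reached in 2024, subtract 1

59 years old


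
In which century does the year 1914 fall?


Century = (year - 1) // 100 + 1
= (1914 - 1) // 100 + 1
= 1913 // 100 + 1
= 19 + 1

20th century


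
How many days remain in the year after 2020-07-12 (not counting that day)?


Day of year: 194 of 366
Remaining = 366 - 194

172 days


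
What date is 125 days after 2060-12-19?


Start: 2060-12-19, add 125 days
December 2060 has 31 days: 31 - 19 = 12 days to December 31 -> 113 left
January 2061 has 31 days -> 82 left
February 2061 has 28 days -> 54 left
March 2061 has 31 days -> 23 left
April 2061: 23 <= 30 -> lands on April 23

Result: 2061-04-23


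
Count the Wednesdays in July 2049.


July 2049 has 31 days
Anchor: Jan 1, 2049. With p = 2049 - 1 = 2048: (p + p//4 - p//100 + p//400) mod 7 = (2048 + 512 - 20 + 5) mod 7 = 2545 mod 7 = 4 -> Friday (Mon=0 ... Sun=6)
Days before July (Jan-Jun): 181; July 1 index = (4 + 181) mod 7 = 3 -> Thursday
First Wednesday is July 7
Wednesdays: 7, 14, 21, 28

4 Wednesdays


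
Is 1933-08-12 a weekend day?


Anchor: Jan 1, 1933. With p = 1933 - 1 = 1932: (p + p//4 - p//100 + p//400) mod 7 = (1932 + 483 - 19 + 4) mod 7 = 2400 mod 7 = 6 -> Sunday (Mon=0 ... Sun=6)
Day of year: 224; offset = 223
Weekday index = (6 + 223) mod 7 = 5 -> Saturday
Weekend days: Saturday, Sunday

Yes


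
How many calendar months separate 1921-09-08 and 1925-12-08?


From September 1921 to December 1925
4 years * 12 = 48 months, plus 3 months = 51

51 months


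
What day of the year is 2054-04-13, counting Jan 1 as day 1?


Date: April 13, 2054
Days in months 1 through 3: 90
Plus 13 days in April

Day of year: 103


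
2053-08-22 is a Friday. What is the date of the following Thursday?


Current: Friday
Target: Thursday
Days ahead: 6

Next Thursday: 2053-08-28


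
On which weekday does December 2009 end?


December 2009 has 31 days
Anchor: Jan 1, 2009. With p = 2009 - 1 = 2008: (p + p//4 - p//100 + p//400) mod 7 = (2008 + 502 - 20 + 5) mod 7 = 2495 mod 7 = 3 -> Thursday (Mon=0 ... Sun=6)
Days before December (Jan-Nov): 334; December 1 index = (3 + 334) mod 7 = 1 -> Tuesday
Last day offset: 31 - 1 = 30 days
Weekday index = (1 + 30) mod 7 = 3

Thursday, December 31


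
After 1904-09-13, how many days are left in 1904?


Day of year: 257 of 366
Remaining = 366 - 257

109 days


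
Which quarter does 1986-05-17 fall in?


Month: May (month 5)
Q1: Jan-Mar, Q2: Apr-Jun, Q3: Jul-Sep, Q4: Oct-Dec

Q2


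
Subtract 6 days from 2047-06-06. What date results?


Start: 2047-06-06, subtract 6 days
Back 6 days from June 6 reaches May 31, 2047 -> 0 left
May 2047: 31 - 0 = 31 -> lands on May 31

Result: 2047-05-31


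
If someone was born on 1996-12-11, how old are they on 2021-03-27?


Birth: 1996-12-11
Reference: 2021-03-27
Year difference: 2021 - 1996 = 25
Birthday not yet reached in 2021, subtract 1

24 years old


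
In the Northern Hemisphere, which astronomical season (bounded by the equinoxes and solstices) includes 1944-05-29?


Date: May 29
Astronomical Spring (approx.; exact equinox/solstice day varies by year): March 20 to June 20
May 29 falls within the Spring window

Spring


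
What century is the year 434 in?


Century = (year - 1) // 100 + 1
= (434 - 1) // 100 + 1
= 433 // 100 + 1
= 4 + 1

5th century


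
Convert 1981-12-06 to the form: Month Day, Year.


ISO 1981-12-06 parses as year=1981, month=12, day=06
Month 12 -> December

December 6, 1981


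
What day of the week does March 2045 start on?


Target: March 1, 2045
Anchor: Jan 1, 2045. With p = 2045 - 1 = 2044: (p + p//4 - p//100 + p//400) mod 7 = (2044 + 511 - 20 + 5) mod 7 = 2540 mod 7 = 6 -> Sunday (Mon=0 ... Sun=6)
Days before March (Jan-Feb): 59 days
Weekday index = (6 + 59) mod 7 = 2

Wednesday


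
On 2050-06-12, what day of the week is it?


Date: June 12, 2050
Anchor: Jan 1, 2050. With p = 2050 - 1 = 2049: (p + p//4 - p//100 + p//400) mod 7 = (2049 + 512 - 20 + 5) mod 7 = 2546 mod 7 = 5 -> Saturday (Mon=0 ... Sun=6)
Days before June (Jan-May): 151; offset = 151 + 12 - 1 = 162
Weekday index = (5 + 162) mod 7 = 6

Day of the week: Sunday


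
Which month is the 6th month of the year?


Month 6 of 12

June


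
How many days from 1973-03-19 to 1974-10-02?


From 1973-03-19 to 1974-10-02
1973-03-19: days before March = 31 + 28 = 59 (1973 is not a leap year); day of year = 59 + 19 = 78
1974-10-02: days before October = 31 + 28 + 31 + 30 + 31 + 30 + 31 + 31 + 30 = 273 (1974 is not a leap year); day of year = 273 + 2 = 275
Rest of 1973: 365 - 78 = 287
Total = 287 + 275 = 562

562 days


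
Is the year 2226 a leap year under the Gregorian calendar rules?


Gregorian leap year rule: divisible by 4, but not by 100, unless also by 400.
2226 is not divisible by 4 -> not a leap year

No


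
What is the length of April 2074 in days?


April 2074

30 days


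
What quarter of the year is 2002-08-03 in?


Month: August (month 8)
Q1: Jan-Mar, Q2: Apr-Jun, Q3: Jul-Sep, Q4: Oct-Dec

Q3


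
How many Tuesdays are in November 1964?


November 1964 has 30 days
Anchor: Jan 1, 1964. With p = 1964 - 1 = 1963: (p + p//4 - p//100 + p//400) mod 7 = (1963 + 490 - 19 + 4) mod 7 = 2438 mod 7 = 2 -> Wednesday (Mon=0 ... Sun=6)
Days before November (Jan-Oct): 305; November 1 index = (2 + 305) mod 7 = 6 -> Sunday
First Tuesday is November 3
Tuesdays: 3, 10, 17, 24

4 Tuesdays


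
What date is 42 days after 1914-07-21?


Start: 1914-07-21, add 42 days
July 1914 has 31 days: 31 - 21 = 10 days to July 31 -> 32 left
August 1914 has 31 days -> 1 left
September 1914: 1 <= 30 -> lands on September 1

Result: 1914-09-01


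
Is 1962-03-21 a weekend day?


Anchor: Jan 1, 1962. With p = 1962 - 1 = 1961: (p + p//4 - p//100 + p//400) mod 7 = (1961 + 490 - 19 + 4) mod 7 = 2436 mod 7 = 0 -> Monday (Mon=0 ... Sun=6)
Day of year: 80; offset = 79
Weekday index = (0 + 79) mod 7 = 2 -> Wednesday
Weekend days: Saturday, Sunday

No


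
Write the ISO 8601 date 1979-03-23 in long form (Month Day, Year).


ISO 1979-03-23 parses as year=1979, month=03, day=23
Month 3 -> March

March 23, 1979


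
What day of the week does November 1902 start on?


Target: November 1, 1902
Anchor: Jan 1, 1902. With p = 1902 - 1 = 1901: (p + p//4 - p//100 + p//400) mod 7 = (1901 + 475 - 19 + 4) mod 7 = 2361 mod 7 = 2 -> Wednesday (Mon=0 ... Sun=6)
Days before November (Jan-Oct): 304 days
Weekday index = (2 + 304) mod 7 = 5

Saturday


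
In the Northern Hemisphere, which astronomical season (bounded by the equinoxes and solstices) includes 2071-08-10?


Date: August 10
Astronomical Summer (approx.; exact equinox/solstice day varies by year): June 21 to September 21
August 10 falls within the Summer window

Summer


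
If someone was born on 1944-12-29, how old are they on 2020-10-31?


Birth: 1944-12-29
Reference: 2020-10-31
Year difference: 2020 - 1944 = 76
Birthday not yet reached in 2020, subtract 1

75 years old


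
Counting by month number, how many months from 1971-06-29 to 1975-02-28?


From June 1971 to February 1975
4 years * 12 = 48 months, minus 4 months = 44

44 months


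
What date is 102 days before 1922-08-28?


Start: 1922-08-28, subtract 102 days
Back 28 days from August 28 reaches July 31, 1922 -> 74 left
July 1922 has 31 days -> back to June 30, 1922 -> 43 left
June 1922 has 30 days -> back to May 31, 1922 -> 13 left
May 1922: 31 - 13 = 18 -> lands on May 18

Result: 1922-05-18


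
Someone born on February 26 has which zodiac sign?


Date: February 26
Conventional tropical zodiac dates: Pisces from February 19 onward; Aries starts March 21
February 26 falls within the Pisces range

Pisces


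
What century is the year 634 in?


Century = (year - 1) // 100 + 1
= (634 - 1) // 100 + 1
= 633 // 100 + 1
= 6 + 1

7th century


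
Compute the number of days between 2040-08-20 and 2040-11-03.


From 2040-08-20 to 2040-11-03
2040-08-20: days before August = 31 + 29 + 31 + 30 + 31 + 30 + 31 = 213 (2040 is a leap year); day of year = 213 + 20 = 233
2040-11-03: days before November = 31 + 29 + 31 + 30 + 31 + 30 + 31 + 31 + 30 + 31 = 305 (2040 is a leap year); day of year = 305 + 3 = 308
Same year: 308 - 233 = 75

75 days


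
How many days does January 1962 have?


January 1962

31 days


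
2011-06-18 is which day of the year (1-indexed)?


Date: June 18, 2011
Days in months 1 through 5: 151
Plus 18 days in June

Day of year: 169


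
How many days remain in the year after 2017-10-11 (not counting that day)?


Day of year: 284 of 365
Remaining = 365 - 284

81 days


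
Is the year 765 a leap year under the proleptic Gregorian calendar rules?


Gregorian leap year rule: divisible by 4, but not by 100, unless also by 400.
765 is not divisible by 4 -> not a leap year

No


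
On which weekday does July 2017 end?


July 2017 has 31 days
Anchor: Jan 1, 2017. With p = 2017 - 1 = 2016: (p + p//4 - p//100 + p//400) mod 7 = (2016 + 504 - 20 + 5) mod 7 = 2505 mod 7 = 6 -> Sunday (Mon=0 ... Sun=6)
Days before July (Jan-Jun): 181; July 1 index = (6 + 181) mod 7 = 5 -> Saturday
Last day offset: 31 - 1 = 30 days
Weekday index = (5 + 30) mod 7 = 0

Monday, July 31


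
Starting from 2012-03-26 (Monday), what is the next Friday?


Current: Monday
Target: Friday
Days ahead: 4

Next Friday: 2012-03-30


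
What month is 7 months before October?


October is month 10
10 - 7 = 3

March


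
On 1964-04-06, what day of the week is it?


Date: April 6, 1964
Anchor: Jan 1, 1964. With p = 1964 - 1 = 1963: (p + p//4 - p//100 + p//400) mod 7 = (1963 + 490 - 19 + 4) mod 7 = 2438 mod 7 = 2 -> Wednesday (Mon=0 ... Sun=6)
Days before April (Jan-Mar): 91; offset = 91 + 6 - 1 = 96
Weekday index = (2 + 96) mod 7 = 0

Day of the week: Monday


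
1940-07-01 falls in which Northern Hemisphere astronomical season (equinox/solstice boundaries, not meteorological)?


Date: July 1
Astronomical Summer (approx.; exact equinox/solstice day varies by year): June 21 to September 21
July 1 falls within the Summer window

Summer


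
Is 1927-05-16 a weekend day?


Anchor: Jan 1, 1927. With p = 1927 - 1 = 1926: (p + p//4 - p//100 + p//400) mod 7 = (1926 + 481 - 19 + 4) mod 7 = 2392 mod 7 = 5 -> Saturday (Mon=0 ... Sun=6)
Day of year: 136; offset = 135
Weekday index = (5 + 135) mod 7 = 0 -> Monday
Weekend days: Saturday, Sunday

No


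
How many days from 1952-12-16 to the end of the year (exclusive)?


Day of year: 351 of 366
Remaining = 366 - 351

15 days


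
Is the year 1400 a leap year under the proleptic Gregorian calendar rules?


Gregorian leap year rule: divisible by 4, but not by 100, unless also by 400.
1400 is divisible by 100 but not 400 -> not a leap year

No


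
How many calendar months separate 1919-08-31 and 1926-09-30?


From August 1919 to September 1926
7 years * 12 = 84 months, plus 1 month = 85

85 months


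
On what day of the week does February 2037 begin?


Target: February 1, 2037
Anchor: Jan 1, 2037. With p = 2037 - 1 = 2036: (p + p//4 - p//100 + p//400) mod 7 = (2036 + 509 - 20 + 5) mod 7 = 2530 mod 7 = 3 -> Thursday (Mon=0 ... Sun=6)
Days before February (Jan): 31 days
Weekday index = (3 + 31) mod 7 = 6

Sunday


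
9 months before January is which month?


January is month 1
1 - 9 = -8; wrap: -8 + 12 = 4

April


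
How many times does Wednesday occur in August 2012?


August 2012 has 31 days
Anchor: Jan 1, 2012. With p = 2012 - 1 = 2011: (p + p//4 - p//100 + p//400) mod 7 = (2011 + 502 - 20 + 5) mod 7 = 2498 mod 7 = 6 -> Sunday (Mon=0 ... Sun=6)
Days before August (Jan-Jul): 213; August 1 index = (6 + 213) mod 7 = 2 -> Wednesday
First Wednesday is August 1
Wednesdays: 1, 8, 15, 22, 29

5 Wednesdays


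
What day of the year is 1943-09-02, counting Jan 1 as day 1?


Date: September 2, 1943
Days in months 1 through 8: 243
Plus 2 days in September

Day of year: 245


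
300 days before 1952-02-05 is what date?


Start: 1952-02-05, subtract 300 days
Back 5 days from February 5 reaches January 31, 1952 -> 295 left
January 1952 has 31 days -> back to December 31, 1951 -> 264 left
December 1951 has 31 days -> back to November 30, 1951 -> 233 left
November 1951 has 30 days -> back to October 31, 1951 -> 203 left
October 1951 has 31 days -> back to September 30, 1951 -> 172 left
September 1951 has 30 days -> back to August 31, 1951 -> 142 left
August 1951 has 31 days -> back to July 31, 1951 -> 111 left
July 1951 has 31 days -> back to June 30, 1951 -> 80 left
June 1951 has 30 days -> back to May 31, 1951 -> 50 left
May 1951 has 31 days -> back to April 30, 1951 -> 19 left
April 1951: 30 - 19 = 11 -> lands on April 11

Result: 1951-04-11


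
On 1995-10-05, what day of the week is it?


Date: October 5, 1995
Anchor: Jan 1, 1995. With p = 1995 - 1 = 1994: (p + p//4 - p//100 + p//400) mod 7 = (1994 + 498 - 19 + 4) mod 7 = 2477 mod 7 = 6 -> Sunday (Mon=0 ... Sun=6)
Days before October (Jan-Sep): 273; offset = 273 + 5 - 1 = 277
Weekday index = (6 + 277) mod 7 = 3

Day of the week: Thursday


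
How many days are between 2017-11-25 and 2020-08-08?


From 2017-11-25 to 2020-08-08
2017-11-25: days before November = 31 + 28 + 31 + 30 + 31 + 30 + 31 + 31 + 30 + 31 = 304 (2017 is not a leap year); day of year = 304 + 25 = 329
2020-08-08: days before August = 31 + 29 + 31 + 30 + 31 + 30 + 31 = 213 (2020 is a leap year); day of year = 213 + 8 = 221
Rest of 2017: 365 - 329 = 36
Full years 2018 (365), 2019 (365): 730
Total = 36 + 730 + 221 = 987

987 days


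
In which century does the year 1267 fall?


Century = (year - 1) // 100 + 1
= (1267 - 1) // 100 + 1
= 1266 // 100 + 1
= 12 + 1

13th century


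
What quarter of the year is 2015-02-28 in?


Month: February (month 2)
Q1: Jan-Mar, Q2: Apr-Jun, Q3: Jul-Sep, Q4: Oct-Dec

Q1


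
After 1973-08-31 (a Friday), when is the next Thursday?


Current: Friday
Target: Thursday
Days ahead: 6

Next Thursday: 1973-09-06


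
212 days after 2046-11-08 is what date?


Start: 2046-11-08, add 212 days
November 2046 has 30 days: 30 - 8 = 22 days to November 30 -> 190 left
December 2046 has 31 days -> 159 left
January 2047 has 31 days -> 128 left
February 2047 has 28 days -> 100 left
March 2047 has 31 days -> 69 left
April 2047 has 30 days -> 39 left
May 2047 has 31 days -> 8 left
June 2047: 8 <= 30 -> lands on June 8

Result: 2047-06-08


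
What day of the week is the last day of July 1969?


July 1969 has 31 days
Anchor: Jan 1, 1969. With p = 1969 - 1 = 1968: (p + p//4 - p//100 + p//400) mod 7 = (1968 + 492 - 19 + 4) mod 7 = 2445 mod 7 = 2 -> Wednesday (Mon=0 ... Sun=6)
Days before July (Jan-Jun): 181; July 1 index = (2 + 181) mod 7 = 1 -> Tuesday
Last day offset: 31 - 1 = 30 days
Weekday index = (1 + 30) mod 7 = 3

Thursday, July 31


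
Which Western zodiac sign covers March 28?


Date: March 28
Conventional tropical zodiac dates: Aries from March 21 onward; Taurus starts April 20
March 28 falls within the Aries range

Aries


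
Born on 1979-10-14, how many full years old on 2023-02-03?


Birth: 1979-10-14
Reference: 2023-02-03
Year difference: 2023 - 1979 = 44
Birthday not yet reached in 2023, subtract 1

43 years old


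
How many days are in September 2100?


September 2100

30 days


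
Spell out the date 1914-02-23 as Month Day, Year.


ISO 1914-02-23 parses as year=1914, month=02, day=23
Month 2 -> February

February 23, 1914


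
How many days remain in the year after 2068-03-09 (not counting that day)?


Day of year: 69 of 366
Remaining = 366 - 69

297 days


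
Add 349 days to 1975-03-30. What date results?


Start: 1975-03-30, add 349 days
March 1975 has 31 days: 31 - 30 = 1 day to March 31 -> 348 left
April 1975 has 30 days -> 318 left
May 1975 has 31 days -> 287 left
June 1975 has 30 days -> 257 left
July 1975 has 31 days -> 226 left
August 1975 has 31 days -> 195 left
September 1975 has 30 days -> 165 left
October 1975 has 31 days -> 134 left
November 1975 has 30 days -> 104 left
December 1975 has 31 days -> 73 left
January 1976 has 31 days -> 42 left
February 1976 has 29 days -> 13 left
March 1976: 13 <= 31 -> lands on March 13

Result: 1976-03-13


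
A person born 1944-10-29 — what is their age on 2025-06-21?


Birth: 1944-10-29
Reference: 2025-06-21
Year difference: 2025 - 1944 = 81
Birthday not yet reached in 2025, subtract 1

80 years old


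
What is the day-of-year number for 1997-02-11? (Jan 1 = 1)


Date: February 11, 1997
Days in months 1 through 1: 31
Plus 11 days in February

Day of year: 42


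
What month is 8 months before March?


March is month 3
3 - 8 = -5; wrap: -5 + 12 = 7

July


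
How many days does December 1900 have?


December 1900

31 days


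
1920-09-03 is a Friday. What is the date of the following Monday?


Current: Friday
Target: Monday
Days ahead: 3

Next Monday: 1920-09-06


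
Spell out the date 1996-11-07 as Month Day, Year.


ISO 1996-11-07 parses as year=1996, month=11, day=07
Month 11 -> November

November 7, 1996


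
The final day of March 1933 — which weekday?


March 1933 has 31 days
Anchor: Jan 1, 1933. With p = 1933 - 1 = 1932: (p + p//4 - p//100 + p//400) mod 7 = (1932 + 483 - 19 + 4) mod 7 = 2400 mod 7 = 6 -> Sunday (Mon=0 ... Sun=6)
Days before March (Jan-Feb): 59; March 1 index = (6 + 59) mod 7 = 2 -> Wednesday
Last day offset: 31 - 1 = 30 days
Weekday index = (2 + 30) mod 7 = 4

Friday, March 31


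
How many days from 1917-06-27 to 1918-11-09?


From 1917-06-27 to 1918-11-09
1917-06-27: days before June = 31 + 28 + 31 + 30 + 31 = 151 (1917 is not a leap year); day of year = 151 + 27 = 178
1918-11-09: days before November = 31 + 28 + 31 + 30 + 31 + 30 + 31 + 31 + 30 + 31 = 304 (1918 is not a leap year); day of year = 304 + 9 = 313
Rest of 1917: 365 - 178 = 187
Total = 187 + 313 = 500

500 days


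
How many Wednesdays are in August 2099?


August 2099 has 31 days
Anchor: Jan 1, 2099. With p = 2099 - 1 = 2098: (p + p//4 - p//100 + p//400) mod 7 = (2098 + 524 - 20 + 5) mod 7 = 2607 mod 7 = 3 -> Thursday (Mon=0 ... Sun=6)
Days before August (Jan-Jul): 212; August 1 index = (3 + 212) mod 7 = 5 -> Saturday
First Wednesday is August 5
Wednesdays: 5, 12, 19, 26

4 Wednesdays


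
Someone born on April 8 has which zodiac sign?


Date: April 8
Conventional tropical zodiac dates: Aries from March 21 onward; Taurus starts April 20
April 8 falls within the Aries range

Aries


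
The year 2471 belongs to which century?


Century = (year - 1) // 100 + 1
= (2471 - 1) // 100 + 1
= 2470 // 100 + 1
= 24 + 1

25th century


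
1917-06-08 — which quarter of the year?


Month: June (month 6)
Q1: Jan-Mar, Q2: Apr-Jun, Q3: Jul-Sep, Q4: Oct-Dec

Q2


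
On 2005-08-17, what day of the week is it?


Date: August 17, 2005
Anchor: Jan 1, 2005. With p = 2005 - 1 = 2004: (p + p//4 - p//100 + p//400) mod 7 = (2004 + 501 - 20 + 5) mod 7 = 2490 mod 7 = 5 -> Saturday (Mon=0 ... Sun=6)
Days before August (Jan-Jul): 212; offset = 212 + 17 - 1 = 228
Weekday index = (5 + 228) mod 7 = 2

Day of the week: Wednesday


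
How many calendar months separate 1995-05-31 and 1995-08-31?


From May 1995 to August 1995
0 years * 12 = 0 months, plus 3 months = 3

3 months


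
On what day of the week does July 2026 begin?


Target: July 1, 2026
Anchor: Jan 1, 2026. With p = 2026 - 1 = 2025: (p + p//4 - p//100 + p//400) mod 7 = (2025 + 506 - 20 + 5) mod 7 = 2516 mod 7 = 3 -> Thursday (Mon=0 ... Sun=6)
Days before July (Jan-Jun): 181 days
Weekday index = (3 + 181) mod 7 = 2

Wednesday


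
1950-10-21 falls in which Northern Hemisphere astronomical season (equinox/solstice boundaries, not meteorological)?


Date: October 21
Astronomical Autumn (approx.; exact equinox/solstice day varies by year): September 22 to December 20
October 21 falls within the Autumn window

Autumn


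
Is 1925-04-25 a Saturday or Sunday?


Anchor: Jan 1, 1925. With p = 1925 - 1 = 1924: (p + p//4 - p//100 + p//400) mod 7 = (1924 + 481 - 19 + 4) mod 7 = 2390 mod 7 = 3 -> Thursday (Mon=0 ... Sun=6)
Day of year: 115; offset = 114
Weekday index = (3 + 114) mod 7 = 5 -> Saturday
Weekend days: Saturday, Sunday

Yes


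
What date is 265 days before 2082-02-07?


Start: 2082-02-07, subtract 265 days
Back 7 days from February 7 reaches January 31, 2082 -> 258 left
January 2082 has 31 days -> back to December 31, 2081 -> 227 left
December 2081 has 31 days -> back to November 30, 2081 -> 196 left
November 2081 has 30 days -> back to October 31, 2081 -> 166 left
October 2081 has 31 days -> back to September 30, 2081 -> 135 left
September 2081 has 30 days -> back to August 31, 2081 -> 105 left
August 2081 has 31 days -> back to July 31, 2081 -> 74 left
July 2081 has 31 days -> back to June 30, 2081 -> 43 left
June 2081 has 30 days -> back to May 31, 2081 -> 13 left
May 2081: 31 - 13 = 18 -> lands on May 18

Result: 2081-05-18


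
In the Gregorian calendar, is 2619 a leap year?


Gregorian leap year rule: divisible by 4, but not by 100, unless also by 400.
2619 is not divisible by 4 -> not a leap year

No


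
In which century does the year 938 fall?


Century = (year - 1) // 100 + 1
= (938 - 1) // 100 + 1
= 937 // 100 + 1
= 9 + 1

10th century


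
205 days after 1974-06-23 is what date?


Start: 1974-06-23, add 205 days
June 1974 has 30 days: 30 - 23 = 7 days to June 30 -> 198 left
July 1974 has 31 days -> 167 left
August 1974 has 31 days -> 136 left
September 1974 has 30 days -> 106 left
October 1974 has 31 days -> 75 left
November 1974 has 30 days -> 45 left
December 1974 has 31 days -> 14 left
January 1975: 14 <= 31 -> lands on January 14

Result: 1975-01-14


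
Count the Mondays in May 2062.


May 2062 has 31 days
Anchor: Jan 1, 2062. With p = 2062 - 1 = 2061: (p + p//4 - p//100 + p//400) mod 7 = (2061 + 515 - 20 + 5) mod 7 = 2561 mod 7 = 6 -> Sunday (Mon=0 ... Sun=6)
Days before May (Jan-Apr): 120; May 1 index = (6 + 120) mod 7 = 0 -> Monday
First Monday is May 1
Mondays: 1, 8, 15, 22, 29

5 Mondays


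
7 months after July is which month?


July is month 7
7 + 7 = 14; wrap: 14 - 12 = 2

February


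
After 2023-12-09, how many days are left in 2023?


Day of year: 343 of 365
Remaining = 365 - 343

22 days


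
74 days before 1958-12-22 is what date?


Start: 1958-12-22, subtract 74 days
Back 22 days from December 22 reaches November 30, 1958 -> 52 left
November 1958 has 30 days -> back to October 31, 1958 -> 22 left
October 1958: 31 - 22 = 9 -> lands on October 9

Result: 1958-10-09


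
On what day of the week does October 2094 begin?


Target: October 1, 2094
Anchor: Jan 1, 2094. With p = 2094 - 1 = 2093: (p + p//4 - p//100 + p//400) mod 7 = (2093 + 523 - 20 + 5) mod 7 = 2601 mod 7 = 4 -> Friday (Mon=0 ... Sun=6)
Days before October (Jan-Sep): 273 days
Weekday index = (4 + 273) mod 7 = 4

Friday


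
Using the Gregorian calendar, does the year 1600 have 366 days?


Gregorian leap year rule: divisible by 4, but not by 100, unless also by 400.
1600 is divisible by 400 -> leap year

Yes


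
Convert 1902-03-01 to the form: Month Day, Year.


ISO 1902-03-01 parses as year=1902, month=03, day=01
Month 3 -> March

March 1, 1902


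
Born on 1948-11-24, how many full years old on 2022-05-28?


Birth: 1948-11-24
Reference: 2022-05-28
Year difference: 2022 - 1948 = 74
Birthday not yet reached in 2022, subtract 1

73 years old


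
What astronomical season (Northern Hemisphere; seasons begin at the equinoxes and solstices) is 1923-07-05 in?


Date: July 5
Astronomical Summer (approx.; exact equinox/solstice day varies by year): June 21 to September 21
July 5 falls within the Summer window

Summer


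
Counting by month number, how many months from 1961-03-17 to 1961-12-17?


From March 1961 to December 1961
0 years * 12 = 0 months, plus 9 months = 9

9 months


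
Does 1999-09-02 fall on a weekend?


Anchor: Jan 1, 1999. With p = 1999 - 1 = 1998: (p + p//4 - p//100 + p//400) mod 7 = (1998 + 499 - 19 + 4) mod 7 = 2482 mod 7 = 4 -> Friday (Mon=0 ... Sun=6)
Day of year: 245; offset = 244
Weekday index = (4 + 244) mod 7 = 3 -> Thursday
Weekend days: Saturday, Sunday

No


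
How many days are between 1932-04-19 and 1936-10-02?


From 1932-04-19 to 1936-10-02
1932-04-19: days before April = 31 + 29 + 31 = 91 (1932 is a leap year); day of year = 91 + 19 = 110
1936-10-02: days before October = 31 + 29 + 31 + 30 + 31 + 30 + 31 + 31 + 30 = 274 (1936 is a leap year); day of year = 274 + 2 = 276
Rest of 1932: 366 - 110 = 256
Full years 1933 (365), 1934 (365), 1935 (365): 1095
Total = 256 + 1095 + 276 = 1627

1627 days


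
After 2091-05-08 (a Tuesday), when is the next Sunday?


Current: Tuesday
Target: Sunday
Days ahead: 5

Next Sunday: 2091-05-13


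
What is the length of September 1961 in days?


September 1961

30 days


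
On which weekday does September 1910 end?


September 1910 has 30 days
Anchor: Jan 1, 1910. With p = 1910 - 1 = 1909: (p + p//4 - p//100 + p//400) mod 7 = (1909 + 477 - 19 + 4) mod 7 = 2371 mod 7 = 5 -> Saturday (Mon=0 ... Sun=6)
Days before September (Jan-Aug): 243; September 1 index = (5 + 243) mod 7 = 3 -> Thursday
Last day offset: 30 - 1 = 29 days
Weekday index = (3 + 29) mod 7 = 4

Friday, September 30


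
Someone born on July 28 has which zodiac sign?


Date: July 28
Conventional tropical zodiac dates: Leo from July 23 onward; Virgo starts August 23
July 28 falls within the Leo range

Leo


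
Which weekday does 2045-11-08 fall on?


Date: November 8, 2045
Anchor: Jan 1, 2045. With p = 2045 - 1 = 2044: (p + p//4 - p//100 + p//400) mod 7 = (2044 + 511 - 20 + 5) mod 7 = 2540 mod 7 = 6 -> Sunday (Mon=0 ... Sun=6)
Days before November (Jan-Oct): 304; offset = 304 + 8 - 1 = 311
Weekday index = (6 + 311) mod 7 = 2

Day of the week: Wednesday


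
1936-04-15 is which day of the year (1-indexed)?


Date: April 15, 1936
Days in months 1 through 3: 91
Plus 15 days in April

Day of year: 106


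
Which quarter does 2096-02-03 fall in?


Month: February (month 2)
Q1: Jan-Mar, Q2: Apr-Jun, Q3: Jul-Sep, Q4: Oct-Dec

Q1


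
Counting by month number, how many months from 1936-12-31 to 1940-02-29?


From December 1936 to February 1940
4 years * 12 = 48 months, minus 10 months = 38

38 months


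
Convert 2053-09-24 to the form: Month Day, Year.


ISO 2053-09-24 parses as year=2053, month=09, day=24
Month 9 -> September

September 24, 2053


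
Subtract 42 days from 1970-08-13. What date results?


Start: 1970-08-13, subtract 42 days
Back 13 days from August 13 reaches July 31, 1970 -> 29 left
July 1970: 31 - 29 = 2 -> lands on July 2

Result: 1970-07-02


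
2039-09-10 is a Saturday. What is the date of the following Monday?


Current: Saturday
Target: Monday
Days ahead: 2

Next Monday: 2039-09-12


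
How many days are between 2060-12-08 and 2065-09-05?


From 2060-12-08 to 2065-09-05
2060-12-08: days before December = 31 + 29 + 31 + 30 + 31 + 30 + 31 + 31 + 30 + 31 + 30 = 335 (2060 is a leap year); day of year = 335 + 8 = 343
2065-09-05: days before September = 31 + 28 + 31 + 30 + 31 + 30 + 31 + 31 = 243 (2065 is not a leap year); day of year = 243 + 5 = 248
Rest of 2060: 366 - 343 = 23
Full years 2061 (365), 2062 (365), 2063 (365), 2064 (366): 1461
Total = 23 + 1461 + 248 = 1732

1732 days


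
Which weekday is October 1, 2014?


Target: October 1, 2014
Anchor: Jan 1, 2014. With p = 2014 - 1 = 2013: (p + p//4 - p//100 + p//400) mod 7 = (2013 + 503 - 20 + 5) mod 7 = 2501 mod 7 = 2 -> Wednesday (Mon=0 ... Sun=6)
Days before October (Jan-Sep): 273 days
Weekday index = (2 + 273) mod 7 = 2

Wednesday


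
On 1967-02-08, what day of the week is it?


Date: February 8, 1967
Anchor: Jan 1, 1967. With p = 1967 - 1 = 1966: (p + p//4 - p//100 + p//400) mod 7 = (1966 + 491 - 19 + 4) mod 7 = 2442 mod 7 = 6 -> Sunday (Mon=0 ... Sun=6)
Days before February (Jan): 31; offset = 31 + 8 - 1 = 38
Weekday index = (6 + 38) mod 7 = 2

Day of the week: Wednesday


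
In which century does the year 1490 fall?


Century = (year - 1) // 100 + 1
= (1490 - 1) // 100 + 1
= 1489 // 100 + 1
= 14 + 1

15th century


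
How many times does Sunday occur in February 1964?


February 1964 has 29 days
Anchor: Jan 1, 1964. With p = 1964 - 1 = 1963: (p + p//4 - p//100 + p//400) mod 7 = (1963 + 490 - 19 + 4) mod 7 = 2438 mod 7 = 2 -> Wednesday (Mon=0 ... Sun=6)
Days before February (Jan): 31; February 1 index = (2 + 31) mod 7 = 5 -> Saturday
First Sunday is February 2
Sundays: 2, 9, 16, 23

4 Sundays


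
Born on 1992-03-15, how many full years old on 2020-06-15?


Birth: 1992-03-15
Reference: 2020-06-15
Year difference: 2020 - 1992 = 28

28 years old


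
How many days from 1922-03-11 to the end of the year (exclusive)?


Day of year: 70 of 365
Remaining = 365 - 70

295 days


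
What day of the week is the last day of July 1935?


July 1935 has 31 days
Anchor: Jan 1, 1935. With p = 1935 - 1 = 1934: (p + p//4 - p//100 + p//400) mod 7 = (1934 + 483 - 19 + 4) mod 7 = 2402 mod 7 = 1 -> Tuesday (Mon=0 ... Sun=6)
Days before July (Jan-Jun): 181; July 1 index = (1 + 181) mod 7 = 0 -> Monday
Last day offset: 31 - 1 = 30 days
Weekday index = (0 + 30) mod 7 = 2

Wednesday, July 31


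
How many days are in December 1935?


December 1935

31 days


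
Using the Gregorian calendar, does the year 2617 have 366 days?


Gregorian leap year rule: divisible by 4, but not by 100, unless also by 400.
2617 is not divisible by 4 -> not a leap year

No


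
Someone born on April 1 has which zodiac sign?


Date: April 1
Conventional tropical zodiac dates: Aries from March 21 onward; Taurus starts April 20
April 1 falls within the Aries range

Aries


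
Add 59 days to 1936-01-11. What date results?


Start: 1936-01-11, add 59 days
January 1936 has 31 days: 31 - 11 = 20 days to January 31 -> 39 left
February 1936 has 29 days -> 10 left
March 1936: 10 <= 31 -> lands on March 10

Result: 1936-03-10


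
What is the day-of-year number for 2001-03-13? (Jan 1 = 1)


Date: March 13, 2001
Days in months 1 through 2: 59
Plus 13 days in March

Day of year: 72


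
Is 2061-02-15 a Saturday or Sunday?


Anchor: Jan 1, 2061. With p = 2061 - 1 = 2060: (p + p//4 - p//100 + p//400) mod 7 = (2060 + 515 - 20 + 5) mod 7 = 2560 mod 7 = 5 -> Saturday (Mon=0 ... Sun=6)
Day of year: 46; offset = 45
Weekday index = (5 + 45) mod 7 = 1 -> Tuesday
Weekend days: Saturday, Sunday

No


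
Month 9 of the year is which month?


Month 9 of 12

September


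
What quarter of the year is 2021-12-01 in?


Month: December (month 12)
Q1: Jan-Mar, Q2: Apr-Jun, Q3: Jul-Sep, Q4: Oct-Dec

Q4


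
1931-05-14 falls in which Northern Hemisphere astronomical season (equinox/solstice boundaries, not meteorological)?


Date: May 14
Astronomical Spring (approx.; exact equinox/solstice day varies by year): March 20 to June 20
May 14 falls within the Spring window

Spring


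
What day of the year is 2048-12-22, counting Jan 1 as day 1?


Date: December 22, 2048
Days in months 1 through 11: 335
Plus 22 days in December

Day of year: 357


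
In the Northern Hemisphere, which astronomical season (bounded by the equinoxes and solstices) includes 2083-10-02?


Date: October 2
Astronomical Autumn (approx.; exact equinox/solstice day varies by year): September 22 to December 20
October 2 falls within the Autumn window

Autumn


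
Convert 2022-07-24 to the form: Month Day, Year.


ISO 2022-07-24 parses as year=2022, month=07, day=24
Month 7 -> July

July 24, 2022


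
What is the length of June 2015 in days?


June 2015

30 days


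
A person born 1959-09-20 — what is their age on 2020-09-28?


Birth: 1959-09-20
Reference: 2020-09-28
Year difference: 2020 - 1959 = 61

61 years old


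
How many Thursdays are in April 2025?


April 2025 has 30 days
Anchor: Jan 1, 2025. With p = 2025 - 1 = 2024: (p + p//4 - p//100 + p//400) mod 7 = (2024 + 506 - 20 + 5) mod 7 = 2515 mod 7 = 2 -> Wednesday (Mon=0 ... Sun=6)
Days before April (Jan-Mar): 90; April 1 index = (2 + 90) mod 7 = 1 -> Tuesday
First Thursday is April 3
Thursdays: 3, 10, 17, 24

4 Thursdays


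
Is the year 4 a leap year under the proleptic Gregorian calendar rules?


Gregorian leap year rule: divisible by 4, but not by 100, unless also by 400.
4 is divisible by 4 but not 100 -> leap year

Yes


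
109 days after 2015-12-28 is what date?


Start: 2015-12-28, add 109 days
December 2015 has 31 days: 31 - 28 = 3 days to December 31 -> 106 left
January 2016 has 31 days -> 75 left
February 2016 has 29 days -> 46 left
March 2016 has 31 days -> 15 left
April 2016: 15 <= 30 -> lands on April 15

Result: 2016-04-15


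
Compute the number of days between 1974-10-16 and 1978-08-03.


From 1974-10-16 to 1978-08-03
1974-10-16: days before October = 31 + 28 + 31 + 30 + 31 + 30 + 31 + 31 + 30 = 273 (1974 is not a leap year); day of year = 273 + 16 = 289
1978-08-03: days before August = 31 + 28 + 31 + 30 + 31 + 30 + 31 = 212 (1978 is not a leap year); day of year = 212 + 3 = 215
Rest of 1974: 365 - 289 = 76
Full years 1975 (365), 1976 (366), 1977 (365): 1096
Total = 76 + 1096 + 215 = 1387

1387 days


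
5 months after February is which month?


February is month 2
2 + 5 = 7

July


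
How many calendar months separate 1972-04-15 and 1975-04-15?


From April 1972 to April 1975
3 years * 12 = 36 months = 36

36 months


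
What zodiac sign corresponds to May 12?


Date: May 12
Conventional tropical zodiac dates: Taurus from April 20 onward; Gemini starts May 21
May 12 falls within the Taurus range

Taurus


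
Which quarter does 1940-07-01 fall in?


Month: July (month 7)
Q1: Jan-Mar, Q2: Apr-Jun, Q3: Jul-Sep, Q4: Oct-Dec

Q3


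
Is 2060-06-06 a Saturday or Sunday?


Anchor: Jan 1, 2060. With p = 2060 - 1 = 2059: (p + p//4 - p//100 + p//400) mod 7 = (2059 + 514 - 20 + 5) mod 7 = 2558 mod 7 = 3 -> Thursday (Mon=0 ... Sun=6)
Day of year: 158; offset = 157
Weekday index = (3 + 157) mod 7 = 6 -> Sunday
Weekend days: Saturday, Sunday

Yes


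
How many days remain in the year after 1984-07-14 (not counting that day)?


Day of year: 196 of 366
Remaining = 366 - 196

170 days


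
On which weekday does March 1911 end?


March 1911 has 31 days
Anchor: Jan 1, 1911. With p = 1911 - 1 = 1910: (p + p//4 - p//100 + p//400) mod 7 = (1910 + 477 - 19 + 4) mod 7 = 2372 mod 7 = 6 -> Sunday (Mon=0 ... Sun=6)
Days before March (Jan-Feb): 59; March 1 index = (6 + 59) mod 7 = 2 -> Wednesday
Last day offset: 31 - 1 = 30 days
Weekday index = (2 + 30) mod 7 = 4

Friday, March 31
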